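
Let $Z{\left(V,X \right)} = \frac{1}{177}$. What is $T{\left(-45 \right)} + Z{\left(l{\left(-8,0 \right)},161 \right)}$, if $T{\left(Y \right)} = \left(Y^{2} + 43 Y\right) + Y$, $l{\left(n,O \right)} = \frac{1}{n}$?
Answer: $\frac{7966}{177} \approx 45.006$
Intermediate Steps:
$Z{\left(V,X \right)} = \frac{1}{177}$
$T{\left(Y \right)} = Y^{2} + 44 Y$
$T{\left(-45 \right)} + Z{\left(l{\left(-8,0 \right)},161 \right)} = - 45 \left(44 - 45\right) + \frac{1}{177} = \left(-45\right) \left(-1\right) + \frac{1}{177} = 45 + \frac{1}{177} = \frac{7966}{177}$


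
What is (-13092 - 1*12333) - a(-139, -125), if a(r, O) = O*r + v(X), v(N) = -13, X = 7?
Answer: -42787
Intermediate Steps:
a(r, O) = -13 + O*r (a(r, O) = O*r - 13 = -13 + O*r)
(-13092 - 1*12333) - a(-139, -125) = (-13092 - 1*12333) - (-13 - 125*(-139)) = (-13092 - 12333) - (-13 + 17375) = -25425 - 1*17362 = -25425 - 17362 = -42787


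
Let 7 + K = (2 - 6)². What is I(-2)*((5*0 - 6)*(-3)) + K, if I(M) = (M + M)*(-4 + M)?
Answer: 441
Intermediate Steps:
I(M) = 2*M*(-4 + M) (I(M) = (2*M)*(-4 + M) = 2*M*(-4 + M))
K = 9 (K = -7 + (2 - 6)² = -7 + (-4)² = -7 + 16 = 9)
I(-2)*((5*0 - 6)*(-3)) + K = (2*(-2)*(-4 - 2))*((5*0 - 6)*(-3)) + 9 = (2*(-2)*(-6))*((0 - 6)*(-3)) + 9 = 24*(-6*(-3)) + 9 = 24*18 + 9 = 432 + 9 = 441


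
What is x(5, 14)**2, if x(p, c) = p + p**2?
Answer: 900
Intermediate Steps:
x(5, 14)**2 = (5*(1 + 5))**2 = (5*6)**2 = 30**2 = 900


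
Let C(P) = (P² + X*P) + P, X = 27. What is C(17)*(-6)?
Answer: -4590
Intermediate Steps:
C(P) = P² + 28*P (C(P) = (P² + 27*P) + P = P² + 28*P)
C(17)*(-6) = (17*(28 + 17))*(-6) = (17*45)*(-6) = 765*(-6) = -4590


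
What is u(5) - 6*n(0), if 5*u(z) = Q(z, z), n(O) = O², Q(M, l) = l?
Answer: 1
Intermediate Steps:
u(z) = z/5
u(5) - 6*n(0) = (⅕)*5 - 6*0² = 1 - 6*0 = 1 + 0 = 1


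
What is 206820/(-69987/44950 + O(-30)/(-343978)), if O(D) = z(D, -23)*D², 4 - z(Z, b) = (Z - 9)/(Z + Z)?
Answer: -1988688912750/15055667 ≈ -1.3209e+5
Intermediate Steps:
z(Z, b) = 4 - (-9 + Z)/(2*Z) (z(Z, b) = 4 - (Z - 9)/(Z + Z) = 4 - (-9 + Z)/(2*Z))
O(D) = D*(9 + 7*D)/2 (O(D) = ((9 + 7*D)/(2*D))*D² = D*(9 + 7*D)/2)
206820/(-69987/44950 + O(-30)/(-343978)) = 206820/(-69987/44950 + ((½)*(-30)*(9 + 7*(-30)))/(-343978)) = 206820/(-69987*1/44950 + ((½)*(-30)*(9 - 210))*(-1/343978)) = 206820/(-69987/44950 + ((½)*(-30)*(-201))*(-1/343978)) = 206820/(-69987/44950 + 3015*(-1/343978)) = 206820/(-69987/44950 - 45/5134) = 206820/(-90334002/57693325) = 206820*(-57693325/90334002) = -1988688912750/15055667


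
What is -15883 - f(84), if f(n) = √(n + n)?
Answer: -15883 - 2*√42 ≈ -15896.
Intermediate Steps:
f(n) = √2*√n (f(n) = √(2*n) = √2*√n)
-15883 - f(84) = -15883 - √2*√84 = -15883 - √2*2*√21 = -15883 - 2*√42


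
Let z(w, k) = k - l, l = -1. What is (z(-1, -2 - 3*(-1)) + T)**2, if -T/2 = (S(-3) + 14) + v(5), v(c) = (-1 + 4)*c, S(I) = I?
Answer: 2500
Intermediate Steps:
v(c) = 3*c
z(w, k) = 1 + k (z(w, k) = k - 1*(-1) = k + 1 = 1 + k)
T = -52 (T = -2*((-3 + 14) + 3*5) = -2*(11 + 15) = -2*26 = -52)
(z(-1, -2 - 3*(-1)) + T)**2 = ((1 + (-2 - 3*(-1))) - 52)**2 = ((1 + (-2 + 3)) - 52)**2 = ((1 + 1) - 52)**2 = (2 - 52)**2 = (-50)**2 = 2500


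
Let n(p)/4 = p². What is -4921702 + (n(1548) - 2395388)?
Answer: 2268126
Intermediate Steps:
n(p) = 4*p²
-4921702 + (n(1548) - 2395388) = -4921702 + (4*1548² - 2395388) = -4921702 + (4*2396304 - 2395388) = -4921702 + (9585216 - 2395388) = -4921702 + 7189828 = 2268126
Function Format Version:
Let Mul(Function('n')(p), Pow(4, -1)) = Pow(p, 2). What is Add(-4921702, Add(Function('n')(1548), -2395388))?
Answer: 2268126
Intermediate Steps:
Function('n')(p) = Mul(4, Pow(p, 2))
Add(-4921702, Add(Function('n')(1548), -2395388)) = Add(-4921702, Add(Mul(4, Pow(1548, 2)), -2395388)) = Add(-4921702, Add(Mul(4, 2396304), -2395388)) = Add(-4921702, Add(9585216, -2395388)) = Add(-4921702, 7189828) = 2268126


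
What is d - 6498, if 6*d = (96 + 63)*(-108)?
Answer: -9360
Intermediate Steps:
d = -2862 (d = ((96 + 63)*(-108))/6 = (159*(-108))/6 = (⅙)*(-17172) = -2862)
d - 6498 = -2862 - 6498 = -9360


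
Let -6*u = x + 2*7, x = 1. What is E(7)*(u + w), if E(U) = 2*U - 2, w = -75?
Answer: -930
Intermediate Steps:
u = -5/2 (u = -(1 + 2*7)/6 = -(1 + 14)/6 = -⅙*15 = -5/2 ≈ -2.5000)
E(U) = -2 + 2*U
E(7)*(u + w) = (-2 + 2*7)*(-5/2 - 75) = (-2 + 14)*(-155/2) = 12*(-155/2) = -930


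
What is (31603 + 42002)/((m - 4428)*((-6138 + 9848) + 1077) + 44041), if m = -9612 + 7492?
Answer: -701/298107 ≈ -0.0023515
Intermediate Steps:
m = -2120
(31603 + 42002)/((m - 4428)*((-6138 + 9848) + 1077) + 44041) = (31603 + 42002)/((-2120 - 4428)*((-6138 + 9848) + 1077) + 44041) = 73605/(-6548*(3710 + 1077) + 44041) = 73605/(-6548*4787 + 44041) = 73605/(-31345276 + 44041) = 73605/(-31301235) = 73605*(-1/31301235) = -701/298107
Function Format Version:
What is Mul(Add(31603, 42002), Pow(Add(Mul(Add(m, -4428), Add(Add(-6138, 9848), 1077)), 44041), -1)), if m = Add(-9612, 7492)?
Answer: Rational(-701, 298107) ≈ -0.0023515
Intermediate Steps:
m = -2120
Mul(Add(31603, 42002), Pow(Add(Mul(Add(m, -4428), Add(Add(-6138, 9848), 1077)), 44041), -1)) = Mul(Add(31603, 42002), Pow(Add(Mul(Add(-2120, -4428), Add(Add(-6138, 9848), 1077)), 44041), -1)) = Mul(73605, Pow(Add(Mul(-6548, Add(3710, 1077)), 44041), -1)) = Mul(73605, Pow(Add(Mul(-6548, 4787), 44041), -1)) = Mul(73605, Pow(Add(-31345276, 44041), -1)) = Mul(73605, Pow(-31301235, -1)) = Mul(73605, Rational(-1, 31301235)) = Rational(-701, 298107)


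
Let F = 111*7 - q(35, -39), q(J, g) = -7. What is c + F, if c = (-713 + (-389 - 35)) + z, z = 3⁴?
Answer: -272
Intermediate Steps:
z = 81
F = 784 (F = 111*7 - 1*(-7) = 777 + 7 = 784)
c = -1056 (c = (-713 + (-389 - 35)) + 81 = (-713 - 424) + 81 = -1137 + 81 = -1056)
c + F = -1056 + 784 = -272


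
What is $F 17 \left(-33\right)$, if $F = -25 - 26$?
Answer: $28611$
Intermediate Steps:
$F = -51$ ($F = -25 - 26 = -51$)
$F 17 \left(-33\right) = \left(-51\right) 17 \left(-33\right) = \left(-867\right) \left(-33\right) = 28611$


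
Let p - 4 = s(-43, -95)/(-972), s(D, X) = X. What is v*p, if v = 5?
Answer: 19915/972 ≈ 20.489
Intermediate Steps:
p = 3983/972 (p = 4 - 95/(-972) = 4 - 95*(-1/972) = 4 + 95/972 = 3983/972 ≈ 4.0977)
v*p = 5*(3983/972) = 19915/972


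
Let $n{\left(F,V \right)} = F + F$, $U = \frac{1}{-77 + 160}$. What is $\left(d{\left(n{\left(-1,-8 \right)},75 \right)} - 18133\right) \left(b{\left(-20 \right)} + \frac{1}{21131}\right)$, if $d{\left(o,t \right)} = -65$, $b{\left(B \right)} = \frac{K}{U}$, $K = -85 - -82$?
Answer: $\frac{95750924364}{21131} \approx 4.5313 \cdot 10^{6}$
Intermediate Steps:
$K = -3$ ($K = -85 + 82 = -3$)
$U = \frac{1}{83} \approx 0.012048$
$n{\left(F,V \right)} = 2 F$
$b{\left(B \right)} = -249$ ($b{\left(B \right)} = - 3 \frac{1}{\frac{1}{83}} = \left(-3\right) 83 = -249$)
$\left(d{\left(n{\left(-1,-8 \right)},75 \right)} - 18133\right) \left(b{\left(-20 \right)} + \frac{1}{21131}\right) = \left(-65 - 18133\right) \left(-249 + \frac{1}{21131}\right) = - 18198 \left(-249 + \frac{1}{21131}\right) = \left(-18198\right) \left(- \frac{5261618}{21131}\right) = \frac{95750924364}{21131}$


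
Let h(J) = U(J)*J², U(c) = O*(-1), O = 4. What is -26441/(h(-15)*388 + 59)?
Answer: 26441/349141 ≈ 0.075732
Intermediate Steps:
U(c) = -4 (U(c) = 4*(-1) = -4)
h(J) = -4*J²
-26441/(h(-15)*388 + 59) = -26441/(-4*(-15)²*388 + 59) = -26441/(-4*225*388 + 59) = -26441/(-900*388 + 59) = -26441/(-349200 + 59) = -26441/(-349141) = -26441*(-1/349141) = 26441/349141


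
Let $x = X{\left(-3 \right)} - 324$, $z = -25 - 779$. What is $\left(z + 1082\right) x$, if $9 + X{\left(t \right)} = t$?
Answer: $-93408$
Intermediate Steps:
$X{\left(t \right)} = -9 + t$
$z = -804$ ($z = -25 - 779 = -804$)
$x = -336$ ($x = \left(-9 - 3\right) - 324 = -12 - 324 = -336$)
$\left(z + 1082\right) x = \left(-804 + 1082\right) \left(-336\right) = 278 \left(-336\right) = -93408$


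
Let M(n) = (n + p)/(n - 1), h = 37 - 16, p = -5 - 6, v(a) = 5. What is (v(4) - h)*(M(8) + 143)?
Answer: -15968/7 ≈ -2281.1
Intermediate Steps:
p = -11
h = 21
M(n) = (-11 + n)/(-1 + n) (M(n) = (n - 11)/(n - 1) = (-11 + n)/(-1 + n))
(v(4) - h)*(M(8) + 143) = (5 - 1*21)*((-11 + 8)/(-1 + 8) + 143) = (5 - 21)*(-3/7 + 143) = -16*((⅐)*(-3) + 143) = -16*(-3/7 + 143) = -16*998/7 = -15968/7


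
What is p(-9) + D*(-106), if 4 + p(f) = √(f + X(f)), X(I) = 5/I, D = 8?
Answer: -852 + I*√86/3 ≈ -852.0 + 3.0912*I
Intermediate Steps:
p(f) = -4 + √(f + 5/f)
p(-9) + D*(-106) = (-4 + √(-9 + 5/(-9))) + 8*(-106) = (-4 + √(-9 + 5*(-⅑))) - 848 = (-4 + √(-9 - 5/9)) - 848 = (-4 + √(-86/9)) - 848 = (-4 + I*√86/3) - 848 = -852 + I*√86/3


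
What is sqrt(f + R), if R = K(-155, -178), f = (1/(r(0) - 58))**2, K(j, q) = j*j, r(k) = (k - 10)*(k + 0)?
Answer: sqrt(80820101)/58 ≈ 155.00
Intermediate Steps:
r(k) = k*(-10 + k) (r(k) = (-10 + k)*k = k*(-10 + k))
K(j, q) = j**2
f = 1/3364 (f = (1/(0*(-10 + 0) - 58))**2 = (1/(0*(-10) - 58))**2 = (1/(0 - 58))**2 = (1/(-58))**2 = (-1/58)**2 = 1/3364 ≈ 0.00029727)
R = 24025 (R = (-155)**2 = 24025)
sqrt(f + R) = sqrt(1/3364 + 24025) = sqrt(80820101/3364) = sqrt(80820101)/58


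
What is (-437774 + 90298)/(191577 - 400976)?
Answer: 347476/209399 ≈ 1.6594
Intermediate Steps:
(-437774 + 90298)/(191577 - 400976) = -347476/(-209399) = -347476*(-1/209399) = 347476/209399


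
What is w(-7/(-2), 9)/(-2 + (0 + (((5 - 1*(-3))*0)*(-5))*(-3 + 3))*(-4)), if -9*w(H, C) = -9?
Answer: -1/2 ≈ -0.50000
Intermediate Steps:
w(H, C) = 1 (w(H, C) = -1/9*(-9) = 1)
w(-7/(-2), 9)/(-2 + (0 + (((5 - 1*(-3))*0)*(-5))*(-3 + 3))*(-4)) = 1/(-2 + (0 + (((5 - 1*(-3))*0)*(-5))*(-3 + 3))*(-4)) = 1/(-2 + (0 + (((5 + 3)*0)*(-5))*0)*(-4)) = 1/(-2 + (0 + ((8*0)*(-5))*0)*(-4)) = 1/(-2 + (0 + (0*(-5))*0)*(-4)) = 1/(-2 + (0 + 0*0)*(-4)) = 1/(-2 + (0 + 0)*(-4)) = 1/(-2 + 0*(-4)) = 1/(-2 + 0) = 1/(-2) = -1/2*1 = -1/2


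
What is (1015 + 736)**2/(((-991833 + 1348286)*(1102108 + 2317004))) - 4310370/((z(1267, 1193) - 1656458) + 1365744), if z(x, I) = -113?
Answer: 5253276095348035147/354446200130931672 ≈ 14.821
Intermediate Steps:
(1015 + 736)**2/(((-991833 + 1348286)*(1102108 + 2317004))) - 4310370/((z(1267, 1193) - 1656458) + 1365744) = (1015 + 736)**2/(((-991833 + 1348286)*(1102108 + 2317004))) - 4310370/((-113 - 1656458) + 1365744) = 1751**2/((356453*3419112)) - 4310370/(-1656571 + 1365744) = 3066001/1218752729736 - 4310370/(-290827) = 3066001*(1/1218752729736) - 4310370*(-1/290827) = 3066001/1218752729736 + 4310370/290827 = 5253276095348035147/354446200130931672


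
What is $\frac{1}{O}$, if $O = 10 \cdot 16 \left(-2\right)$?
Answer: $- \frac{1}{320} \approx -0.003125$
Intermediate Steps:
$O = -320$ ($O = 160 \left(-2\right) = -320$)
$\frac{1}{O} = \frac{1}{-320} = - \frac{1}{320}$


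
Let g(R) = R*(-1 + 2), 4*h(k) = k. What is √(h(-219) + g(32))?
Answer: I*√91/2 ≈ 4.7697*I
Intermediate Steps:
h(k) = k/4
g(R) = R (g(R) = R*1 = R)
√(h(-219) + g(32)) = √((¼)*(-219) + 32) = √(-219/4 + 32) = √(-91/4) = I*√91/2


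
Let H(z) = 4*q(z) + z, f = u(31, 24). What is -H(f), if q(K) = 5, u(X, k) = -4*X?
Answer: 104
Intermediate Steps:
f = -124 (f = -4*31 = -124)
H(z) = 20 + z (H(z) = 4*5 + z = 20 + z)
-H(f) = -(20 - 124) = -1*(-104) = 104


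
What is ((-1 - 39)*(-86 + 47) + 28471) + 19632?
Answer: 49663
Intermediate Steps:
((-1 - 39)*(-86 + 47) + 28471) + 19632 = (-40*(-39) + 28471) + 19632 = (1560 + 28471) + 19632 = 30031 + 19632 = 49663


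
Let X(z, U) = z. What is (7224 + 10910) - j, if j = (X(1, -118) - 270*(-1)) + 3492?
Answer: 14371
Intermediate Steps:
j = 3763 (j = (1 - 270*(-1)) + 3492 = (1 + 270) + 3492 = 271 + 3492 = 3763)
(7224 + 10910) - j = (7224 + 10910) - 1*3763 = 18134 - 3763 = 14371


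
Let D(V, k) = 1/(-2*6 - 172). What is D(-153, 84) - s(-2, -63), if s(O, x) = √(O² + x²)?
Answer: -1/184 - √3973 ≈ -63.037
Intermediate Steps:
D(V, k) = -1/184 (D(V, k) = 1/(-12 - 172) = 1/(-184) = -1/184)
D(-153, 84) - s(-2, -63) = -1/184 - √((-2)² + (-63)²) = -1/184 - √(4 + 3969) = -1/184 - √3973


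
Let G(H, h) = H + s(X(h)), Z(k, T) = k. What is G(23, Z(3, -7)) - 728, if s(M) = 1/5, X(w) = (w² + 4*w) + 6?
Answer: -3524/5 ≈ -704.80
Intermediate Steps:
X(w) = 6 + w² + 4*w
s(M) = ⅕
G(H, h) = ⅕ + H (G(H, h) = H + ⅕ = ⅕ + H)
G(23, Z(3, -7)) - 728 = (⅕ + 23) - 728 = 116/5 - 728 = -3524/5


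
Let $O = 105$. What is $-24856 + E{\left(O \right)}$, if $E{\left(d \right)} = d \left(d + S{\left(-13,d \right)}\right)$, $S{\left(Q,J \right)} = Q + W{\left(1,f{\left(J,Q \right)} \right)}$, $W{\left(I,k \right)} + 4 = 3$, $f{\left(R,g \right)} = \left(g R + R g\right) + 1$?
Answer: $-15301$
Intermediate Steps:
$f{\left(R,g \right)} = 1 + 2 R g$ ($f{\left(R,g \right)} = \left(R g + R g\right) + 1 = 2 R g + 1 = 1 + 2 R g$)
$W{\left(I,k \right)} = -1$ ($W{\left(I,k \right)} = -4 + 3 = -1$)
$S{\left(Q,J \right)} = -1 + Q$ ($S{\left(Q,J \right)} = Q - 1 = -1 + Q$)
$E{\left(d \right)} = d \left(-14 + d\right)$ ($E{\left(d \right)} = d \left(d - 14\right) = d \left(-14 + d\right)$)
$-24856 + E{\left(O \right)} = -24856 + 105 \left(-14 + 105\right) = -24856 + 105 \cdot 91 = -24856 + 9555 = -15301$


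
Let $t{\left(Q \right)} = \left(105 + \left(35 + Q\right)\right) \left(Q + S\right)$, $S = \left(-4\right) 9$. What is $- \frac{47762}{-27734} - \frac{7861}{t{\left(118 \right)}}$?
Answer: $\frac{396217949}{293370252} \approx 1.3506$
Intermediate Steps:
$S = -36$
$t{\left(Q \right)} = \left(-36 + Q\right) \left(140 + Q\right)$ ($t{\left(Q \right)} = \left(105 + \left(35 + Q\right)\right) \left(Q - 36\right) = \left(140 + Q\right) \left(-36 + Q\right) = \left(-36 + Q\right) \left(140 + Q\right)$)
$- \frac{47762}{-27734} - \frac{7861}{t{\left(118 \right)}} = - \frac{47762}{-27734} - \frac{7861}{-5040 + 118^{2} + 104 \cdot 118} = \left(-47762\right) \left(- \frac{1}{27734}\right) - \frac{7861}{-5040 + 13924 + 12272} = \frac{23881}{13867} - \frac{7861}{21156} = \frac{396217949}{293370252}$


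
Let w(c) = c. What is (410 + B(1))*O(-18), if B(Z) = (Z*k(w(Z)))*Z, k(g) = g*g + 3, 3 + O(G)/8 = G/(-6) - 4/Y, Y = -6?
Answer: 2208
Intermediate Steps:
O(G) = -56/3 - 4*G/3 (O(G) = -24 + 8*(G/(-6) - 4/(-6)) = -24 + 8*(G*(-⅙) - 4*(-⅙)) = -24 + 8*(-G/6 + ⅔) = -24 + 8*(⅔ - G/6) = -24 + (16/3 - 4*G/3) = -56/3 - 4*G/3)
k(g) = 3 + g² (k(g) = g² + 3 = 3 + g²)
B(Z) = Z²*(3 + Z²) (B(Z) = (Z*(3 + Z²))*Z = Z²*(3 + Z²))
(410 + B(1))*O(-18) = (410 + 1²*(3 + 1²))*(-56/3 - 4/3*(-18)) = (410 + 1*(3 + 1))*(-56/3 + 24) = (410 + 1*4)*(16/3) = (410 + 4)*(16/3) = 414*(16/3) = 2208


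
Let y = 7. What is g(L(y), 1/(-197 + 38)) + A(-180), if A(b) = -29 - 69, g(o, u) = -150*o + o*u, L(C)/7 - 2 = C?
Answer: -506065/53 ≈ -9548.4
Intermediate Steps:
L(C) = 14 + 7*C
A(b) = -98
g(L(y), 1/(-197 + 38)) + A(-180) = (14 + 7*7)*(-150 + 1/(-197 + 38)) - 98 = (14 + 49)*(-150 + 1/(-159)) - 98 = 63*(-150 - 1/159) - 98 = 63*(-23851/159) - 98 = -500871/53 - 98 = -506065/53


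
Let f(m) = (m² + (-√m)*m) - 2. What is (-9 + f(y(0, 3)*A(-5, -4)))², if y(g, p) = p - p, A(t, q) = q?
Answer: 121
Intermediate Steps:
y(g, p) = 0
f(m) = -2 + m² - m^(3/2) (f(m) = (m² - m^(3/2)) - 2 = -2 + m² - m^(3/2))
(-9 + f(y(0, 3)*A(-5, -4)))² = (-9 + (-2 + (0*(-4))² - (0*(-4))^(3/2)))² = (-9 + (-2 + 0² - 0^(3/2)))² = (-9 + (-2 + 0 - 1*0))² = (-9 + (-2 + 0 + 0))² = (-9 - 2)² = (-11)² = 121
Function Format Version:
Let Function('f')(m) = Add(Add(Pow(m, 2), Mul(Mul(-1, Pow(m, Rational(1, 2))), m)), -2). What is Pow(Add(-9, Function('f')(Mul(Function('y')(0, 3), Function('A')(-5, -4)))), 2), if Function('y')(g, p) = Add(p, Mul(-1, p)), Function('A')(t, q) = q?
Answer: 121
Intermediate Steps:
Function('y')(g, p) = 0
Function('f')(m) = Add(-2, Pow(m, 2), Mul(-1, Pow(m, Rational(3, 2)))) (Function('f')(m) = Add(Add(Pow(m, 2), Mul(-1, Pow(m, Rational(3, 2)))), -2) = Add(-2, Pow(m, 2), Mul(-1, Pow(m, Rational(3, 2)))))
Pow(Add(-9, Function('f')(Mul(Function('y')(0, 3), Function('A')(-5, -4)))), 2) = Pow(Add(-9, Add(-2, Pow(Mul(0, -4), 2), Mul(-1, Pow(Mul(0, -4), Rational(3, 2))))), 2) = Pow(Add(-9, Add(-2, Pow(0, 2), Mul(-1, Pow(0, Rational(3, 2))))), 2) = Pow(Add(-9, Add(-2, 0, Mul(-1, 0))), 2) = Pow(Add(-9, Add(-2, 0, 0)), 2) = Pow(Add(-9, -2), 2) = Pow(-11, 2) = 121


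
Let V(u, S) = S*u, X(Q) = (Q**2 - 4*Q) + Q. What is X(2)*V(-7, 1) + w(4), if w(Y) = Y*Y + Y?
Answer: 34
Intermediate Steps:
X(Q) = Q**2 - 3*Q
w(Y) = Y + Y**2 (w(Y) = Y**2 + Y = Y + Y**2)
X(2)*V(-7, 1) + w(4) = (2*(-3 + 2))*(1*(-7)) + 4*(1 + 4) = (2*(-1))*(-7) + 4*5 = -2*(-7) + 20 = 14 + 20 = 34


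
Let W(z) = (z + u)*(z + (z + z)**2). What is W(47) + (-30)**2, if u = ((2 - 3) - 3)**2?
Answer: 560529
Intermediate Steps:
u = 16 (u = (-1 - 3)**2 = (-4)**2 = 16)
W(z) = (16 + z)*(z + 4*z**2) (W(z) = (z + 16)*(z + (z + z)**2) = (16 + z)*(z + (2*z)**2) = (16 + z)*(z + 4*z**2))
W(47) + (-30)**2 = 47*(16 + 4*47**2 + 65*47) + (-30)**2 = 47*(16 + 4*2209 + 3055) + 900 = 47*(16 + 8836 + 3055) + 900 = 47*11907 + 900 = 559629 + 900 = 560529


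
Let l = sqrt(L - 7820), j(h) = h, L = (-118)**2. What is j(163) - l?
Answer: 163 - 2*sqrt(1526) ≈ 84.872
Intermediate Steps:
L = 13924
l = 2*sqrt(1526) (l = sqrt(13924 - 7820) = sqrt(6104) = 2*sqrt(1526) ≈ 78.128)
j(163) - l = 163 - 2*sqrt(1526)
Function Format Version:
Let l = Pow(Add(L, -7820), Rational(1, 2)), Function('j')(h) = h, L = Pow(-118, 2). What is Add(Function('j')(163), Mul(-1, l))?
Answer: Add(163, Mul(-2, Pow(1526, Rational(1, 2)))) ≈ 84.872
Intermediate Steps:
L = 13924
l = Mul(2, Pow(1526, Rational(1, 2))) (l = Pow(Add(13924, -7820), Rational(1, 2)) = Pow(6104, Rational(1, 2)) = Mul(2, Pow(1526, Rational(1, 2))) ≈ 78.128)
Add(Function('j')(163), Mul(-1, l)) = Add(163, Mul(-1, Mul(2, Pow(1526, Rational(1, 2))))) = Add(163, Mul(-2, Pow(1526, Rational(1, 2))))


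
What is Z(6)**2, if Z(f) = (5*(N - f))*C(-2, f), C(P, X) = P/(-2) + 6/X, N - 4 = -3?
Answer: 2500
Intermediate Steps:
N = 1 (N = 4 - 3 = 1)
C(P, X) = 6/X - P/2 (C(P, X) = P*(-1/2) + 6/X = -P/2 + 6/X = 6/X - P/2)
Z(f) = (1 + 6/f)*(5 - 5*f) (Z(f) = (5*(1 - f))*(6/f - 1/2*(-2)) = (5 - 5*f)*(6/f + 1) = (5 - 5*f)*(1 + 6/f) = (1 + 6/f)*(5 - 5*f))
Z(6)**2 = (-25 - 5*6 + 30/6)**2 = (-25 - 30 + 30*(1/6))**2 = (-25 - 30 + 5)**2 = (-50)**2 = 2500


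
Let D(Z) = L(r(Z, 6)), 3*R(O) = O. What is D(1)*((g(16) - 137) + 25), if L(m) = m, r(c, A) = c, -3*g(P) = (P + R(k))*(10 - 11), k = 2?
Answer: -958/9 ≈ -106.44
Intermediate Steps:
R(O) = O/3
g(P) = 2/9 + P/3 (g(P) = -(P + (1/3)*2)*(10 - 11)/3 = -(P + 2/3)*(-1)/3 = -(2/3 + P)*(-1)/3 = -(-2/3 - P)/3 = 2/9 + P/3)
D(Z) = Z
D(1)*((g(16) - 137) + 25) = 1*(((2/9 + (1/3)*16) - 137) + 25) = 1*(((2/9 + 16/3) - 137) + 25) = 1*((50/9 - 137) + 25) = 1*(-1183/9 + 25) = 1*(-958/9) = -958/9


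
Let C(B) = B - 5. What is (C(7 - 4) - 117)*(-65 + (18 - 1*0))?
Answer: 5593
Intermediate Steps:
C(B) = -5 + B
(C(7 - 4) - 117)*(-65 + (18 - 1*0)) = ((-5 + (7 - 4)) - 117)*(-65 + (18 - 1*0)) = ((-5 + 3) - 117)*(-65 + (18 + 0)) = (-2 - 117)*(-65 + 18) = -119*(-47) = 5593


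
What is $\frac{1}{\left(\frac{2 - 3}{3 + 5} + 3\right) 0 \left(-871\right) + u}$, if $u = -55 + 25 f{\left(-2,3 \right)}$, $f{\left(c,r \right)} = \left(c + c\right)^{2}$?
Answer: $\frac{1}{345} \approx 0.0028986$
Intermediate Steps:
$f{\left(c,r \right)} = 4 c^{2}$ ($f{\left(c,r \right)} = \left(2 c\right)^{2} = 4 c^{2}$)
$u = 345$ ($u = -55 + 25 \cdot 4 \left(-2\right)^{2} = -55 + 25 \cdot 4 \cdot 4 = -55 + 25 \cdot 16 = -55 + 400 = 345$)
$\frac{1}{\left(\frac{2 - 3}{3 + 5} + 3\right) 0 \left(-871\right) + u} = \frac{1}{\left(\frac{2 - 3}{3 + 5} + 3\right) 0 \left(-871\right) + 345} = \frac{1}{\left(- \frac{1}{8} + 3\right) 0 \left(-871\right) + 345} = \frac{1}{\frac{23}{8} \cdot 0 \left(-871\right) + 345} = \frac{1}{0 \left(-871\right) + 345} = \frac{1}{0 + 345} = \frac{1}{345}$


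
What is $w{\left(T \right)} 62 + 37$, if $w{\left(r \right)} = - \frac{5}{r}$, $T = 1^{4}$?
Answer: $-273$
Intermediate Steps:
$T = 1$
$w{\left(T \right)} 62 + 37 = - \frac{5}{1} \cdot 62 + 37 = \left(-5\right) 1 \cdot 62 + 37 = \left(-5\right) 62 + 37 = -310 + 37 = -273$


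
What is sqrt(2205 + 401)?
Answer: sqrt(2606) ≈ 51.049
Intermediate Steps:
sqrt(2205 + 401) = sqrt(2606)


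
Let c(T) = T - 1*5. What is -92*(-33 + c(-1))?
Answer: 3588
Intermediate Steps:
c(T) = -5 + T (c(T) = T - 5 = -5 + T)
-92*(-33 + c(-1)) = -92*(-33 + (-5 - 1)) = -92*(-33 - 6) = -92*(-39) = 3588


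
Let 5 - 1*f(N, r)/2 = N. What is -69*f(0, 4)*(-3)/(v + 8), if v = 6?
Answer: 1035/7 ≈ 147.86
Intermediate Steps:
f(N, r) = 10 - 2*N
-69*f(0, 4)*(-3)/(v + 8) = -69*(10 - 2*0)*(-3)/(6 + 8) = -69*(10 + 0)*(-3)/14 = -69*10*(-3)/14 = -(-2070)/14 = -69*(-15/7) = 1035/7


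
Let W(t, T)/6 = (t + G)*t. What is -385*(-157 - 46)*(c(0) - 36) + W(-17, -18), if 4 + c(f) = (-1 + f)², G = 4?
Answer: -3046719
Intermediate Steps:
c(f) = -4 + (-1 + f)²
W(t, T) = 6*t*(4 + t) (W(t, T) = 6*((t + 4)*t) = 6*((4 + t)*t) = 6*(t*(4 + t)) = 6*t*(4 + t))
-385*(-157 - 46)*(c(0) - 36) + W(-17, -18) = -385*(-157 - 46)*((-4 + (-1 + 0)²) - 36) + 6*(-17)*(4 - 17) = -(-78155)*((-4 + (-1)²) - 36) + 6*(-17)*(-13) = -(-78155)*((-4 + 1) - 36) + 1326 = -(-78155)*(-3 - 36) + 1326 = -(-78155)*(-39) + 1326 = -385*7917 + 1326 = -3048045 + 1326 = -3046719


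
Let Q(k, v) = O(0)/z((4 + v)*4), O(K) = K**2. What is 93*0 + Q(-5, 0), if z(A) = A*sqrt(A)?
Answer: 0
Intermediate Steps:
z(A) = A**(3/2)
Q(k, v) = 0 (Q(k, v) = 0**2/(((4 + v)*4)**(3/2)) = 0/((16 + 4*v)**(3/2)) = 0/(16 + 4*v)**(3/2) = 0)
93*0 + Q(-5, 0) = 93*0 + 0 = 0 + 0 = 0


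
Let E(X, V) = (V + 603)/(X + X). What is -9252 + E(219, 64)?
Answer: -4051709/438 ≈ -9250.5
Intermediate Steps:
E(X, V) = (603 + V)/(2*X) (E(X, V) = (603 + V)/((2*X)) = (603 + V)*(1/(2*X)) = (603 + V)/(2*X))
-9252 + E(219, 64) = -9252 + (1/2)*(603 + 64)/219 = -9252 + (1/2)*(1/219)*667 = -9252 + 667/438 = -4051709/438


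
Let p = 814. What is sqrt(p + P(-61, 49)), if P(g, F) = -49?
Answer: 3*sqrt(85) ≈ 27.659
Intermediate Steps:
sqrt(p + P(-61, 49)) = sqrt(814 - 49) = sqrt(765) = 3*sqrt(85)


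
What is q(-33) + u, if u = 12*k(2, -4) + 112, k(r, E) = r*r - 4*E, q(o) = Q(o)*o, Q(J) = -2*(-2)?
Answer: 220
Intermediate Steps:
Q(J) = 4
q(o) = 4*o
k(r, E) = r² - 4*E
u = 352 (u = 12*(2² - 4*(-4)) + 112 = 12*(4 + 16) + 112 = 12*20 + 112 = 240 + 112 = 352)
q(-33) + u = 4*(-33) + 352 = -132 + 352 = 220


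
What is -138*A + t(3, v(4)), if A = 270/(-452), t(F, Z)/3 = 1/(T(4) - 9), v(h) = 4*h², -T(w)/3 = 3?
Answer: 55777/678 ≈ 82.267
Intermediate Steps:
T(w) = -9 (T(w) = -3*3 = -9)
t(F, Z) = -⅙ (t(F, Z) = 3/(-9 - 9) = 3/(-18) = 3*(-1/18) = -⅙)
A = -135/226 (A = 270*(-1/452) = -135/226 ≈ -0.59735)
-138*A + t(3, v(4)) = -138*(-135/226) - ⅙ = 9315/113 - ⅙ = 55777/678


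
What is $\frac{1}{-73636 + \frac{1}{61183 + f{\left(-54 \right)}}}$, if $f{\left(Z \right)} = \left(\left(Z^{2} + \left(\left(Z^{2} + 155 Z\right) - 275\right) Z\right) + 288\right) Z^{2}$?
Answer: $- \frac{911515303}{67120340851707} \approx -1.358 \cdot 10^{-5}$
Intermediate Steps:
$f{\left(Z \right)} = Z^{2} \left(288 + Z^{2} + Z \left(-275 + Z^{2} + 155 Z\right)\right)$ ($f{\left(Z \right)} = \left(\left(Z^{2} + \left(-275 + Z^{2} + 155 Z\right) Z\right) + 288\right) Z^{2} = \left(\left(Z^{2} + Z \left(-275 + Z^{2} + 155 Z\right)\right) + 288\right) Z^{2} = \left(288 + Z^{2} + Z \left(-275 + Z^{2} + 155 Z\right)\right) Z^{2} = Z^{2} \left(288 + Z^{2} + Z \left(-275 + Z^{2} + 155 Z\right)\right)$)
$\frac{1}{-73636 + \frac{1}{61183 + f{\left(-54 \right)}}} = \frac{1}{-73636 + \frac{1}{61183 + \left(-54\right)^{2} \left(288 + \left(-54\right)^{3} - -14850 + 156 \left(-54\right)^{2}\right)}} = \frac{1}{-73636 + \frac{1}{61183 + 2916 \left(288 - 157464 + 14850 + 156 \cdot 2916\right)}} = \frac{1}{-73636 + \frac{1}{61183 + 2916 \left(288 - 157464 + 14850 + 454896\right)}} = \frac{1}{-73636 + \frac{1}{61183 + 2916 \cdot 312570}} = \frac{1}{-73636 + \frac{1}{61183 + 911454120}} = \frac{1}{-73636 + \frac{1}{911515303}} = \frac{1}{- \frac{67120340851707}{911515303}} = - \frac{911515303}{67120340851707}$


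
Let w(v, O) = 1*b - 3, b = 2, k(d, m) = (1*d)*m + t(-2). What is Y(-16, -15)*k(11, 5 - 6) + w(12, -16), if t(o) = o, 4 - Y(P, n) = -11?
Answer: -196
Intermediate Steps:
Y(P, n) = 15 (Y(P, n) = 4 - 1*(-11) = 4 + 11 = 15)
k(d, m) = -2 + d*m (k(d, m) = (1*d)*m - 2 = d*m - 2 = -2 + d*m)
w(v, O) = -1 (w(v, O) = 1*2 - 3 = 2 - 3 = -1)
Y(-16, -15)*k(11, 5 - 6) + w(12, -16) = 15*(-2 + 11*(5 - 6)) - 1 = 15*(-2 + 11*(-1)) - 1 = 15*(-2 - 11) - 1 = 15*(-13) - 1 = -195 - 1 = -196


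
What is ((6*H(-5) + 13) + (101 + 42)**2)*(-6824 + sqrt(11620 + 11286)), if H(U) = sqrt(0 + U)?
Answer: -2*(6824 - sqrt(22906))*(10231 + 3*I*sqrt(5)) ≈ -1.3654e+8 - 89523.0*I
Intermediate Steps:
H(U) = sqrt(U)
((6*H(-5) + 13) + (101 + 42)**2)*(-6824 + sqrt(11620 + 11286)) = ((6*sqrt(-5) + 13) + (101 + 42)**2)*(-6824 + sqrt(11620 + 11286)) = ((6*(I*sqrt(5)) + 13) + 143**2)*(-6824 + sqrt(22906)) = ((6*I*sqrt(5) + 13) + 20449)*(-6824 + sqrt(22906)) = ((13 + 6*I*sqrt(5)) + 20449)*(-6824 + sqrt(22906)) = (20462 + 6*I*sqrt(5))*(-6824 + sqrt(22906)) = (-6824 + sqrt(22906))*(20462 + 6*I*sqrt(5))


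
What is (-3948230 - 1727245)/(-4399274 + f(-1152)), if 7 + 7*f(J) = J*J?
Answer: 13242775/9822607 ≈ 1.3482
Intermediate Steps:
f(J) = -1 + J²/7 (f(J) = -1 + (J*J)/7 = -1 + J²/7)
(-3948230 - 1727245)/(-4399274 + f(-1152)) = (-3948230 - 1727245)/(-4399274 + (-1 + (⅐)*(-1152)²)) = -5675475/(-4399274 + (-1 + (⅐)*1327104)) = -5675475/(-4399274 + (-1 + 1327104/7)) = -5675475/(-4399274 + 1327097/7) = -5675475/(-29467821/7) = -5675475*(-7/29467821) = 13242775/9822607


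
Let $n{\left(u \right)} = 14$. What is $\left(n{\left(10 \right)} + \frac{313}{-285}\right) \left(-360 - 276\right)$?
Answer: $- \frac{779524}{95} \approx -8205.5$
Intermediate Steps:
$\left(n{\left(10 \right)} + \frac{313}{-285}\right) \left(-360 - 276\right) = \left(14 + \frac{313}{-285}\right) \left(-360 - 276\right) = \left(14 + 313 \left(- \frac{1}{285}\right)\right) \left(-636\right) = \left(14 - \frac{313}{285}\right) \left(-636\right) = \frac{3677}{285} \left(-636\right) = - \frac{779524}{95}$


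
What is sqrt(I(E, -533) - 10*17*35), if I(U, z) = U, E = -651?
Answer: I*sqrt(6601) ≈ 81.247*I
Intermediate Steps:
sqrt(I(E, -533) - 10*17*35) = sqrt(-651 - 10*17*35) = sqrt(-651 - 170*35) = sqrt(-651 - 5950) = sqrt(-6601) = I*sqrt(6601)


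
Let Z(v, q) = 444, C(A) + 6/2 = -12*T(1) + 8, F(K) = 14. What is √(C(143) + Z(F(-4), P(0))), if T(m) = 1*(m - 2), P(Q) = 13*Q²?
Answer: √461 ≈ 21.471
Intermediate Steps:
T(m) = -2 + m (T(m) = 1*(-2 + m) = -2 + m)
C(A) = 17 (C(A) = -3 + (-12*(-2 + 1) + 8) = -3 + (-12*(-1) + 8) = -3 + (12 + 8) = -3 + 20 = 17)
√(C(143) + Z(F(-4), P(0))) = √(17 + 444) = √461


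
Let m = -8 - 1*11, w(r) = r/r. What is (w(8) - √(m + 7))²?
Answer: (1 - 2*I*√3)² ≈ -11.0 - 6.9282*I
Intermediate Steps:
w(r) = 1
m = -19 (m = -8 - 11 = -19)
(w(8) - √(m + 7))² = (1 - √(-19 + 7))² = (1 - √(-12))² = (1 - 2*I*√3)²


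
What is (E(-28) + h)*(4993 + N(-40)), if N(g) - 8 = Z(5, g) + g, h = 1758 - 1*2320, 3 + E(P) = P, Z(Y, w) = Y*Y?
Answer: -2956698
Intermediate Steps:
Z(Y, w) = Y**2
E(P) = -3 + P
h = -562 (h = 1758 - 2320 = -562)
N(g) = 33 + g (N(g) = 8 + (5**2 + g) = 8 + (25 + g) = 33 + g)
(E(-28) + h)*(4993 + N(-40)) = ((-3 - 28) - 562)*(4993 + (33 - 40)) = (-31 - 562)*(4993 - 7) = -593*4986 = -2956698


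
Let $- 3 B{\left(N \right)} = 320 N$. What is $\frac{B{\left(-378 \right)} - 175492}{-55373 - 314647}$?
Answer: $\frac{33793}{92505} \approx 0.36531$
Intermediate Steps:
$B{\left(N \right)} = - \frac{320 N}{3}$
$\frac{B{\left(-378 \right)} - 175492}{-55373 - 314647} = \frac{\left(- \frac{320}{3}\right) \left(-378\right) - 175492}{-55373 - 314647} = \frac{40320 - 175492}{-370020} = \left(-135172\right) \left(- \frac{1}{370020}\right) = \frac{33793}{92505}$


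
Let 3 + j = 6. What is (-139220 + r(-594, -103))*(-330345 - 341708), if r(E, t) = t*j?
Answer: 93770883037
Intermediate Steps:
j = 3 (j = -3 + 6 = 3)
r(E, t) = 3*t (r(E, t) = t*3 = 3*t)
(-139220 + r(-594, -103))*(-330345 - 341708) = (-139220 + 3*(-103))*(-330345 - 341708) = (-139220 - 309)*(-672053) = -139529*(-672053) = 93770883037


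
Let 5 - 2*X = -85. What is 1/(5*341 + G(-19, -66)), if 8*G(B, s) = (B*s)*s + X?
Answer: -8/69079 ≈ -0.00011581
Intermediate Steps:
X = 45 (X = 5/2 - 1/2*(-85) = 5/2 + 85/2 = 45)
G(B, s) = 45/8 + B*s**2/8 (G(B, s) = ((B*s)*s + 45)/8 = (B*s**2 + 45)/8 = (45 + B*s**2)/8 = 45/8 + B*s**2/8)
1/(5*341 + G(-19, -66)) = 1/(5*341 + (45/8 + (1/8)*(-19)*(-66)**2)) = 1/(1705 + (45/8 + (1/8)*(-19)*4356)) = 1/(1705 + (45/8 - 20691/2)) = 1/(1705 - 82719/8) = 1/(-69079/8) = -8/69079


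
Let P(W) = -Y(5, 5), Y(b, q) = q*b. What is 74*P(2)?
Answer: -1850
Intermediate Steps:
Y(b, q) = b*q
P(W) = -25 (P(W) = -5*5 = -1*25 = -25)
74*P(2) = 74*(-25) = -1850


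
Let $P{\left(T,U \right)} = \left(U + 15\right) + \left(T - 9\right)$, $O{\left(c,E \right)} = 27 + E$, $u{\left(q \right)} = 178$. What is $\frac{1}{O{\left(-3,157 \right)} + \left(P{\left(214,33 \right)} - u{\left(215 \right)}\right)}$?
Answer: $\frac{1}{259} \approx 0.003861$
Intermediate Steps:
$P{\left(T,U \right)} = 6 + T + U$ ($P{\left(T,U \right)} = \left(15 + U\right) + \left(-9 + T\right) = 6 + T + U$)
$\frac{1}{O{\left(-3,157 \right)} + \left(P{\left(214,33 \right)} - u{\left(215 \right)}\right)} = \frac{1}{\left(27 + 157\right) + \left(\left(6 + 214 + 33\right) - 178\right)} = \frac{1}{184 + \left(253 - 178\right)} = \frac{1}{184 + 75} = \frac{1}{259}$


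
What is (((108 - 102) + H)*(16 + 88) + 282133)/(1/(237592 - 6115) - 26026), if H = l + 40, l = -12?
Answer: -66125803113/6024420401 ≈ -10.976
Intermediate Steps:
H = 28 (H = -12 + 40 = 28)
(((108 - 102) + H)*(16 + 88) + 282133)/(1/(237592 - 6115) - 26026) = (((108 - 102) + 28)*(16 + 88) + 282133)/(1/(237592 - 6115) - 26026) = ((6 + 28)*104 + 282133)/(1/231477 - 26026) = (34*104 + 282133)/(1/231477 - 26026) = (3536 + 282133)/(-6024420401/231477) = 285669*(-231477/6024420401) = -66125803113/6024420401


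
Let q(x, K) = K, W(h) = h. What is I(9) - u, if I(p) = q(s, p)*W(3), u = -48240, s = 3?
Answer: 48267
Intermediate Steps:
I(p) = 3*p (I(p) = p*3 = 3*p)
I(9) - u = 3*9 - 1*(-48240) = 27 + 48240 = 48267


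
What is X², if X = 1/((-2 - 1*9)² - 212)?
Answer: 1/8281 ≈ 0.00012076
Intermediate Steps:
X = -1/91 (X = 1/((-2 - 9)² - 212) = 1/((-11)² - 212) = 1/(121 - 212) = 1/(-91) = -1/91 ≈ -0.010989)
X² = (-1/91)² = 1/8281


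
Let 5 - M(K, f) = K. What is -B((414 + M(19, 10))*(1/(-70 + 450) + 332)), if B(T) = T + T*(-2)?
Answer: 2523220/19 ≈ 1.3280e+5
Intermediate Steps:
M(K, f) = 5 - K
B(T) = -T (B(T) = T - 2*T = -T)
-B((414 + M(19, 10))*(1/(-70 + 450) + 332)) = -(-1)*(414 + (5 - 1*19))*(1/(-70 + 450) + 332) = -(-1)*(414 + (5 - 19))*(1/380 + 332) = -(-1)*(414 - 14)*(1/380 + 332) = -(-1)*400*(126161/380) = -(-1)*2523220/19 = -1*(-2523220/19) = 2523220/19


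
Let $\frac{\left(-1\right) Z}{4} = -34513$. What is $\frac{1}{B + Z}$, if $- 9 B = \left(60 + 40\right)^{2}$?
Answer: $\frac{9}{1232468} \approx 7.3024 \cdot 10^{-6}$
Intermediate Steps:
$Z = 138052$ ($Z = \left(-4\right) \left(-34513\right) = 138052$)
$B = - \frac{10000}{9}$ ($B = - \frac{\left(60 + 40\right)^{2}}{9} = - \frac{100^{2}}{9} = \left(- \frac{1}{9}\right) 10000 = - \frac{10000}{9} \approx -1111.1$)
$\frac{1}{B + Z} = \frac{1}{- \frac{10000}{9} + 138052} = \frac{1}{\frac{1232468}{9}} = \frac{9}{1232468}$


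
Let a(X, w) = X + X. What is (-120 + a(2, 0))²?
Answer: 13456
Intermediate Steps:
a(X, w) = 2*X
(-120 + a(2, 0))² = (-120 + 2*2)² = (-120 + 4)² = (-116)² = 13456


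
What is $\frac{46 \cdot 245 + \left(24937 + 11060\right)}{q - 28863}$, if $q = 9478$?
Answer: $- \frac{47267}{19385} \approx -2.4383$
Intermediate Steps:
$\frac{46 \cdot 245 + \left(24937 + 11060\right)}{q - 28863} = \frac{46 \cdot 245 + \left(24937 + 11060\right)}{9478 - 28863} = \frac{11270 + 35997}{-19385} = 47267 \left(- \frac{1}{19385}\right) = - \frac{47267}{19385}$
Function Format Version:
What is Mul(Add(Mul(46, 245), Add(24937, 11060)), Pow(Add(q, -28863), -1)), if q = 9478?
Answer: Rational(-47267, 19385) ≈ -2.4383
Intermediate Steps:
Mul(Add(Mul(46, 245), Add(24937, 11060)), Pow(Add(q, -28863), -1)) = Mul(Add(Mul(46, 245), Add(24937, 11060)), Pow(Add(9478, -28863), -1)) = Mul(Add(11270, 35997), Pow(-19385, -1)) = Mul(47267, Rational(-1, 19385)) = Rational(-47267, 19385)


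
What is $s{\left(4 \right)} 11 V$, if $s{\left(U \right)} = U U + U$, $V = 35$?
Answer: $7700$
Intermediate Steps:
$s{\left(U \right)} = U + U^{2}$ ($s{\left(U \right)} = U^{2} + U = U + U^{2}$)
$s{\left(4 \right)} 11 V = 4 \left(1 + 4\right) 11 \cdot 35 = 4 \cdot 5 \cdot 11 \cdot 35 = 20 \cdot 11 \cdot 35 = 220 \cdot 35 = 7700$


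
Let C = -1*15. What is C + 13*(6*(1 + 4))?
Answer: 375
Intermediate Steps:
C = -15
C + 13*(6*(1 + 4)) = -15 + 13*(6*(1 + 4)) = -15 + 13*(6*5) = -15 + 13*30 = -15 + 390 = 375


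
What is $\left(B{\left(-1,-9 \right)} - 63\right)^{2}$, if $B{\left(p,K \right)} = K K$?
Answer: $324$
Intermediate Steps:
$B{\left(p,K \right)} = K^{2}$
$\left(B{\left(-1,-9 \right)} - 63\right)^{2} = \left(\left(-9\right)^{2} - 63\right)^{2} = \left(81 - 63\right)^{2} = 18^{2} = 324$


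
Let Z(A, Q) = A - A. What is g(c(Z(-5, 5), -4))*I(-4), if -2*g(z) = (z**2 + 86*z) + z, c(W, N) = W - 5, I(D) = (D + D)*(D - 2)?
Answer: 9840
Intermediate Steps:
Z(A, Q) = 0
I(D) = 2*D*(-2 + D) (I(D) = (2*D)*(-2 + D) = 2*D*(-2 + D))
c(W, N) = -5 + W
g(z) = -87*z/2 - z**2/2 (g(z) = -((z**2 + 86*z) + z)/2 = -(z**2 + 87*z)/2 = -87*z/2 - z**2/2)
g(c(Z(-5, 5), -4))*I(-4) = (-(-5 + 0)*(87 + (-5 + 0))/2)*(2*(-4)*(-2 - 4)) = (-1/2*(-5)*(87 - 5))*(2*(-4)*(-6)) = -1/2*(-5)*82*48 = 205*48 = 9840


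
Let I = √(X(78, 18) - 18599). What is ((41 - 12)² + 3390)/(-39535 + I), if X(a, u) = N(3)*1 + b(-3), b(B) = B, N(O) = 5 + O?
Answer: -167272585/1563034819 - 12693*I*√2066/1563034819 ≈ -0.10702 - 0.00036911*I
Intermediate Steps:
X(a, u) = 5 (X(a, u) = (5 + 3)*1 - 3 = 8*1 - 3 = 8 - 3 = 5)
I = 3*I*√2066 (I = √(5 - 18599) = √(-18594) = 3*I*√2066 ≈ 136.36*I)
((41 - 12)² + 3390)/(-39535 + I) = ((41 - 12)² + 3390)/(-39535 + 3*I*√2066) = (29² + 3390)/(-39535 + 3*I*√2066) = (841 + 3390)/(-39535 + 3*I*√2066) = 4231/(-39535 + 3*I*√2066)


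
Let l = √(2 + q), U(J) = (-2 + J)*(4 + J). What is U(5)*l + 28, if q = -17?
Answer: 28 + 27*I*√15 ≈ 28.0 + 104.57*I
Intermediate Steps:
l = I*√15 (l = √(2 - 17) = √(-15) = I*√15 ≈ 3.873*I)
U(5)*l + 28 = (-8 + 5² + 2*5)*(I*√15) + 28 = (-8 + 25 + 10)*(I*√15) + 28 = 27*(I*√15) + 28 = 27*I*√15 + 28 = 28 + 27*I*√15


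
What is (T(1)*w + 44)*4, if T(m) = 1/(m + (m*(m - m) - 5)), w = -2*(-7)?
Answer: 162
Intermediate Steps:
w = 14
T(m) = 1/(-5 + m) (T(m) = 1/(m + (m*0 - 5)) = 1/(m + (0 - 5)) = 1/(m - 5) = 1/(-5 + m))
(T(1)*w + 44)*4 = (14/(-5 + 1) + 44)*4 = (14/(-4) + 44)*4 = (-1/4*14 + 44)*4 = (-7/2 + 44)*4 = (81/2)*4 = 162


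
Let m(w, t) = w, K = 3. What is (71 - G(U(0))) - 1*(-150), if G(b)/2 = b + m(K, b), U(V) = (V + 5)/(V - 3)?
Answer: 655/3 ≈ 218.33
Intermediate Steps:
U(V) = (5 + V)/(-3 + V)
G(b) = 6 + 2*b (G(b) = 2*(b + 3) = 2*(3 + b) = 6 + 2*b)
(71 - G(U(0))) - 1*(-150) = (71 - (6 + 2*((5 + 0)/(-3 + 0)))) - 1*(-150) = (71 - (6 + 2*(5/(-3)))) + 150 = (71 - (6 + 2*(-1/3*5))) + 150 = (71 - (6 + 2*(-5/3))) + 150 = (71 - (6 - 10/3)) + 150 = (71 - 1*8/3) + 150 = (71 - 8/3) + 150 = 205/3 + 150 = 655/3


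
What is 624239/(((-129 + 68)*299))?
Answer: -624239/18239 ≈ -34.226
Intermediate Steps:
624239/(((-129 + 68)*299)) = 624239/((-61*299)) = 624239/(-18239) = 624239*(-1/18239) = -624239/18239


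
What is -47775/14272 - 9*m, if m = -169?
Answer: 21659937/14272 ≈ 1517.7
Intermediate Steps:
-47775/14272 - 9*m = -47775/14272 - 9*(-169) = -47775*1/14272 + 1521 = -47775/14272 + 1521 = 21659937/14272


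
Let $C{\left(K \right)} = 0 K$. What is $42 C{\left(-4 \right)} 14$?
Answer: $0$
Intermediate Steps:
$C{\left(K \right)} = 0$
$42 C{\left(-4 \right)} 14 = 42 \cdot 0 \cdot 14 = 0 \cdot 14 = 0$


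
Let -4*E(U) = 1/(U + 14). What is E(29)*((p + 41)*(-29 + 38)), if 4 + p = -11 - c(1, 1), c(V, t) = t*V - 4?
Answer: -261/172 ≈ -1.5174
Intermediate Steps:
c(V, t) = -4 + V*t (c(V, t) = V*t - 4 = -4 + V*t)
p = -12 (p = -4 + (-11 - (-4 + 1*1)) = -4 + (-11 - (-4 + 1)) = -4 + (-11 - 1*(-3)) = -4 + (-11 + 3) = -4 - 8 = -12)
E(U) = -1/(4*(14 + U)) (E(U) = -1/(4*(U + 14)) = -1/(4*(14 + U)))
E(29)*((p + 41)*(-29 + 38)) = (-1/(56 + 4*29))*((-12 + 41)*(-29 + 38)) = (-1/(56 + 116))*(29*9) = -1/172*261 = -261/172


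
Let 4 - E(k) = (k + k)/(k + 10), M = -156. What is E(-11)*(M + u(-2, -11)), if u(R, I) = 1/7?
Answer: 19638/7 ≈ 2805.4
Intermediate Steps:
E(k) = 4 - 2*k/(10 + k) (E(k) = 4 - (k + k)/(k + 10) = 4 - 2*k/(10 + k))
u(R, I) = ⅐
E(-11)*(M + u(-2, -11)) = (2*(20 - 11)/(10 - 11))*(-156 + ⅐) = (2*9/(-1))*(-1091/7) = (2*(-1)*9)*(-1091/7) = -18*(-1091/7) = 19638/7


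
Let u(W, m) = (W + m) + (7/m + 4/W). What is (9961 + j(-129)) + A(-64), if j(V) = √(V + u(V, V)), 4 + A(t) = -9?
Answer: 9948 + I*√6441486/129 ≈ 9948.0 + 19.674*I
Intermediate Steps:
u(W, m) = W + m + 4/W + 7/m (u(W, m) = (W + m) + (4/W + 7/m) = W + m + 4/W + 7/m)
A(t) = -13 (A(t) = -4 - 9 = -13)
j(V) = √(3*V + 11/V) (j(V) = √(V + (V + V + 4/V + 7/V)) = √(V + (2*V + 11/V)) = √(3*V + 11/V))
(9961 + j(-129)) + A(-64) = (9961 + √(3*(-129) + 11/(-129))) - 13 = (9961 + √(-387 + 11*(-1/129))) - 13 = (9961 + √(-387 - 11/129)) - 13 = (9961 + √(-49934/129)) - 13 = (9961 + I*√6441486/129) - 13 = 9948 + I*√6441486/129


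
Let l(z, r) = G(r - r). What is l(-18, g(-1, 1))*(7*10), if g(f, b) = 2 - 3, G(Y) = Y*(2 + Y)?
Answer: 0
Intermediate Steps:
g(f, b) = -1
l(z, r) = 0 (l(z, r) = (r - r)*(2 + (r - r)) = 0*(2 + 0) = 0*2 = 0)
l(-18, g(-1, 1))*(7*10) = 0*(7*10) = 0*70 = 0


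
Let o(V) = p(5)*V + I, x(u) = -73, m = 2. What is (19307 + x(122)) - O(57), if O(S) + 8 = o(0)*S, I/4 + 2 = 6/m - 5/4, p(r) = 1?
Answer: 19299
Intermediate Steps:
I = -1 (I = -8 + 4*(6/2 - 5/4) = -8 + 4*(6*(½) - 5*¼) = -8 + 4*(3 - 5/4) = -8 + 4*(7/4) = -8 + 7 = -1)
o(V) = -1 + V (o(V) = 1*V - 1 = V - 1 = -1 + V)
O(S) = -8 - S (O(S) = -8 + (-1 + 0)*S = -8 - S)
(19307 + x(122)) - O(57) = (19307 - 73) - (-8 - 1*57) = 19234 - (-8 - 57) = 19234 - 1*(-65) = 19234 + 65 = 19299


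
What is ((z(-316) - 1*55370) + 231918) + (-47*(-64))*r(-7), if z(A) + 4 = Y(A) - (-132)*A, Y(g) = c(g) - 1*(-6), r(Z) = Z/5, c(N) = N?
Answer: 651554/5 ≈ 1.3031e+5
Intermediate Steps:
r(Z) = Z/5 (r(Z) = Z*(⅕) = Z/5)
Y(g) = 6 + g (Y(g) = g - 1*(-6) = g + 6 = 6 + g)
z(A) = 2 + 133*A (z(A) = -4 + ((6 + A) - (-132)*A) = -4 + ((6 + A) + 132*A) = -4 + (6 + 133*A) = 2 + 133*A)
((z(-316) - 1*55370) + 231918) + (-47*(-64))*r(-7) = (((2 + 133*(-316)) - 1*55370) + 231918) + (-47*(-64))*((⅕)*(-7)) = (((2 - 42028) - 55370) + 231918) + 3008*(-7/5) = ((-42026 - 55370) + 231918) - 21056/5 = (-97396 + 231918) - 21056/5 = 134522 - 21056/5 = 651554/5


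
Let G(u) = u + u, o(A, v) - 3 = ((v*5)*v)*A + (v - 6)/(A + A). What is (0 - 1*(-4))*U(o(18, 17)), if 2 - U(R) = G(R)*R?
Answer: -876992916145/162 ≈ -5.4135e+9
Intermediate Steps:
o(A, v) = 3 + (-6 + v)/(2*A) + 5*A*v**2 (o(A, v) = 3 + (((v*5)*v)*A + (v - 6)/(A + A)) = 3 + (((5*v)*v)*A + (-6 + v)/((2*A))) = 3 + ((5*v**2)*A + (-6 + v)*(1/(2*A))) = 3 + (5*A*v**2 + (-6 + v)/(2*A)) = 3 + ((-6 + v)/(2*A) + 5*A*v**2) = 3 + (-6 + v)/(2*A) + 5*A*v**2)
G(u) = 2*u
U(R) = 2 - 2*R**2 (U(R) = 2 - 2*R*R = 2 - 2*R**2)
(0 - 1*(-4))*U(o(18, 17)) = (0 - 1*(-4))*(2 - 2*(-3 + (1/2)*17 + 18*(3 + 5*18*17**2))**2/324) = (0 + 4)*(2 - 2*(-3 + 17/2 + 18*(3 + 5*18*289))**2/324) = 4*(2 - 2*(-3 + 17/2 + 18*(3 + 26010))**2/324) = 4*(2 - 2*(-3 + 17/2 + 18*26013)**2/324) = 4*(2 - 2*(-3 + 17/2 + 468234)**2/324) = 4*(2 - 2*((1/18)*(936479/2))**2) = 4*(2 - 2*(936479/36)**2) = 4*(2 - 2*876992917441/1296) = 4*(2 - 876992917441/648) = 4*(-876992916145/648) = -876992916145/162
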